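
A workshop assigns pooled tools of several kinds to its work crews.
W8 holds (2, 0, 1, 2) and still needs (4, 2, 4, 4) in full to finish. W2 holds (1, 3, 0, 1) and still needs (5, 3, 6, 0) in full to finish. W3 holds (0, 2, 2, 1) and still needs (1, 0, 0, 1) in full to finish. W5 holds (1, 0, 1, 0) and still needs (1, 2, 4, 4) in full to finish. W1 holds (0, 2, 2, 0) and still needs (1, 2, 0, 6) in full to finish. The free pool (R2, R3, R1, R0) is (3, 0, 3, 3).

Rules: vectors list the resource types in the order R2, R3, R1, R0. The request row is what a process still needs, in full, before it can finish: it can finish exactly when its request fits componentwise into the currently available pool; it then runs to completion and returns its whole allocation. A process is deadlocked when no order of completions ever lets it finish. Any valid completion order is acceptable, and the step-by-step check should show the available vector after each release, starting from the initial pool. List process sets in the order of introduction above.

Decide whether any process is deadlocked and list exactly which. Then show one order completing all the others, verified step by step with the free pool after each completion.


The deadlocked set is empty.
Key observation: there is always a runnable process — W3 first — so the state unwinds completely.
One completion order for the rest: W3, W5, W8, W1, W2. Step-by-step check:
  pool = (3, 0, 3, 3)
  run W3 (needs (1, 0, 0, 1), free (3, 0, 3, 3)); after release of (0, 2, 2, 1) the pool is (3, 2, 5, 4)
  run W5 (needs (1, 2, 4, 4), free (3, 2, 5, 4)); after release of (1, 0, 1, 0) the pool is (4, 2, 6, 4)
  run W8 (needs (4, 2, 4, 4), free (4, 2, 6, 4)); after release of (2, 0, 1, 2) the pool is (6, 2, 7, 6)
  run W1 (needs (1, 2, 0, 6), free (6, 2, 7, 6)); after release of (0, 2, 2, 0) the pool is (6, 4, 9, 6)
  run W2 (needs (5, 3, 6, 0), free (6, 4, 9, 6)); after release of (1, 3, 0, 1) the pool is (7, 7, 9, 7)


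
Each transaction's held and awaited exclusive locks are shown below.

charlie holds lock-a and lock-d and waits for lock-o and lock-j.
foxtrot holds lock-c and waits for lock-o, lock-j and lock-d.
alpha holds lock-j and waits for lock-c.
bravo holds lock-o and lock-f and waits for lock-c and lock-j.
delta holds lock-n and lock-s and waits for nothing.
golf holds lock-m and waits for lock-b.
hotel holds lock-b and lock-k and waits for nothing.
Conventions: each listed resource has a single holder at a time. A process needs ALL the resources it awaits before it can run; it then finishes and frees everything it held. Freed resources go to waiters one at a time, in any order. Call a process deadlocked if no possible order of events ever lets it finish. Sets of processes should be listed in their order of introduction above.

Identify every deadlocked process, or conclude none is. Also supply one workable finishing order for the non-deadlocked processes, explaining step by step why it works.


The deadlocked set is charlie, foxtrot, alpha and bravo.
Key observation: the cycle charlie -> alpha -> foxtrot -> charlie can never break — each member waits on the next; bravo is caught in further circular waits.
A valid finishing order for the others: hotel, delta, golf.
Verifying each step:
  hotel waits on nothing -> runs at once and releases lock-b and lock-k
  delta waits on nothing -> runs at once and releases lock-n and lock-s
  golf: everything it awaited (lock-b) is free; runs, freeing lock-m


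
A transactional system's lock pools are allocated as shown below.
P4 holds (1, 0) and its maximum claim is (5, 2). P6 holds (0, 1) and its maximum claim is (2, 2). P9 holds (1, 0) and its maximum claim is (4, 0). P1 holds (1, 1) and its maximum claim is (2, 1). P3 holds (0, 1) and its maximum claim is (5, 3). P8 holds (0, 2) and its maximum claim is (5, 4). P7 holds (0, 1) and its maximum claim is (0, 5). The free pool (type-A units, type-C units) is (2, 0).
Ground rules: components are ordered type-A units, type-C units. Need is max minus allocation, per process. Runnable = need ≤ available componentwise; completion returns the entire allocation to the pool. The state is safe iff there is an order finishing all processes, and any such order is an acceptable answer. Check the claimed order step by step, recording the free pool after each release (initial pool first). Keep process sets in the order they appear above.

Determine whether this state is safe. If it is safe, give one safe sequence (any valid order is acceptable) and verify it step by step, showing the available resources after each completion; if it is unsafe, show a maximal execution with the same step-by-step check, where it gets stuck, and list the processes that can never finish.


SAFE. One safe sequence: P1, P6, P9, P4, P8, P3, P7.
Key observation: the first exact fit in this order is P6 — it needs (2, 1) with (3, 1) free, meeting a requested resource to the last unit.
Check, step by step:
  pool = (2, 0)
  run P1 (needs (1, 0), free (2, 0)); after release of (1, 1) the pool is (3, 1)
  run P6 (needs (2, 1), free (3, 1)); after release of (0, 1) the pool is (3, 2)
  run P9 (needs (3, 0), free (3, 2)); after release of (1, 0) the pool is (4, 2)
  run P4 (needs (4, 2), free (4, 2)); after release of (1, 0) the pool is (5, 2)
  run P8 (needs (5, 2), free (5, 2)); after release of (0, 2) the pool is (5, 4)
  run P3 (needs (5, 2), free (5, 4)); after release of (0, 1) the pool is (5, 5)
  run P7 (needs (0, 4), free (5, 5)); after release of (0, 1) the pool is (5, 6)


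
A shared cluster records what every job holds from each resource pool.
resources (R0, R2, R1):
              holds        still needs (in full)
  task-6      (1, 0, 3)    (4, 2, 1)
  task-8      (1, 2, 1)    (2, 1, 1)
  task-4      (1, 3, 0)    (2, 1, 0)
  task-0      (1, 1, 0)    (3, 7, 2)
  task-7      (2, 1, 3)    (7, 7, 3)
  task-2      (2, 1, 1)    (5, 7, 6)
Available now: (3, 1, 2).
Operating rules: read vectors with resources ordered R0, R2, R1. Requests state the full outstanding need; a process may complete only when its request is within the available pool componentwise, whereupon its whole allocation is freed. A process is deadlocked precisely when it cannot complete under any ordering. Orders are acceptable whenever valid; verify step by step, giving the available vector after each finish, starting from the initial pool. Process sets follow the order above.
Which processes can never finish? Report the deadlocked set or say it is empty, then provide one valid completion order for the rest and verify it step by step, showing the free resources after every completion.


The deadlocked set is task-0, task-7 and task-2.
Key observation: no order helps: past task-4, task-8, task-6, the free pool tops out at (6, 6, 6), below what each blocked process needs in R2.
The rest can finish in the order task-4, task-8, task-6. Verifying each step:
  pool = (3, 1, 2)
  task-4 needs (2, 1, 0) <= (3, 1, 2) -> finishes; pool += (1, 3, 0) = (4, 4, 2)
  task-8 needs (2, 1, 1) <= (4, 4, 2) -> finishes; pool += (1, 2, 1) = (5, 6, 3)
  task-6 needs (4, 2, 1) <= (5, 6, 3) -> finishes; pool += (1, 0, 3) = (6, 6, 6)
The blocked processes can never fit:
  blocked: task-0 wants (3, 7, 2), pool (6, 6, 6) — not enough R2
  blocked: task-7 wants (7, 7, 3), pool (6, 6, 6) — not enough R0 and R2
  blocked: task-2 wants (5, 7, 6), pool (6, 6, 6) — not enough R2


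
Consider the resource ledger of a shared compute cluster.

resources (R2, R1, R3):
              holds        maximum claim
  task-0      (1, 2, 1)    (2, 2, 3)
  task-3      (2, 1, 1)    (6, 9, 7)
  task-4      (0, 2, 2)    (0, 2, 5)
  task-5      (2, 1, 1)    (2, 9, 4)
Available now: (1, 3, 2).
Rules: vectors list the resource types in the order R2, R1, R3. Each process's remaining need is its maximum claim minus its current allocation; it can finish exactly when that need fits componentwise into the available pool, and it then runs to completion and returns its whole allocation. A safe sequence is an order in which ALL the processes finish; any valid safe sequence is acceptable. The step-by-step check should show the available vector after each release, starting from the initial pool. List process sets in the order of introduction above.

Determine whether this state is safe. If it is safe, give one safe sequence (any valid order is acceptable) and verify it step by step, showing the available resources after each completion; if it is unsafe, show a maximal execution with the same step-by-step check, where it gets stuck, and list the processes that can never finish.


UNSAFE — no complete ordering exists.
Key observation: the wall is R1: completing task-0, task-4 brings the pool only to (2, 7, 5), and all the rest need more.
The run task-0, task-4 cannot be extended any further. Check, step by step:
  pool = (1, 3, 2)
  task-0 needs (1, 0, 2) <= (1, 3, 2) -> finishes; pool += (1, 2, 1) = (2, 5, 3)
  task-4 needs (0, 0, 3) <= (2, 5, 3) -> finishes; pool += (0, 2, 2) = (2, 7, 5)
  blocked: task-3 wants (4, 8, 6), pool (2, 7, 5) — not enough R2, R1 and R3
  blocked: task-5 wants (0, 8, 3), pool (2, 7, 5) — not enough R1
Never able to finish: task-3 and task-5.


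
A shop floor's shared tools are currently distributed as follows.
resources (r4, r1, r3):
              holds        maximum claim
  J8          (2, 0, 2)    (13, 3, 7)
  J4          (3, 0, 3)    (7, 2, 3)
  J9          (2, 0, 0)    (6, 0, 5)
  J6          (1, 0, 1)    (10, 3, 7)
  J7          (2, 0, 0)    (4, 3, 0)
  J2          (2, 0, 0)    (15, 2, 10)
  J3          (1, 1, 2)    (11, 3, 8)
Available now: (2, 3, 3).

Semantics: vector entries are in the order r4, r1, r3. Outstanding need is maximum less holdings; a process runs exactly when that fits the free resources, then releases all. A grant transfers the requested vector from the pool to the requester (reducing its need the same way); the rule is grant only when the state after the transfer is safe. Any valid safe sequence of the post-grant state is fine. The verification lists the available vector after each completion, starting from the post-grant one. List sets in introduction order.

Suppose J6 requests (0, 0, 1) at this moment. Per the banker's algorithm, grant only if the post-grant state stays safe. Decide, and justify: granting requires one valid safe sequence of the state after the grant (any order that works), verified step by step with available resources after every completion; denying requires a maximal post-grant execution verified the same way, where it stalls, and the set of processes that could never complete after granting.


GRANT: granting preserves safety; a valid post-grant sequence is J7, J4, J9, J6, J3, J8, J2.
Key observation: even at the reduced pool (2, 3, 2), J7 fits immediately, so safety survives the grant.
Step-by-step check of the post-grant state:
  pool = (2, 3, 2)
  run J7 (needs (2, 3, 0), free (2, 3, 2)); after release of (2, 0, 0) the pool is (4, 3, 2)
  run J4 (needs (4, 2, 0), free (4, 3, 2)); after release of (3, 0, 3) the pool is (7, 3, 5)
  run J9 (needs (4, 0, 5), free (7, 3, 5)); after release of (2, 0, 0) the pool is (9, 3, 5)
  run J6 (needs (9, 3, 5), free (9, 3, 5)); after release of (1, 0, 2) the pool is (10, 3, 7)
  run J3 (needs (10, 2, 6), free (10, 3, 7)); after release of (1, 1, 2) the pool is (11, 4, 9)
  run J8 (needs (11, 3, 5), free (11, 4, 9)); after release of (2, 0, 2) the pool is (13, 4, 11)
  run J2 (needs (13, 2, 10), free (13, 4, 11)); after release of (2, 0, 0) the pool is (15, 4, 11)


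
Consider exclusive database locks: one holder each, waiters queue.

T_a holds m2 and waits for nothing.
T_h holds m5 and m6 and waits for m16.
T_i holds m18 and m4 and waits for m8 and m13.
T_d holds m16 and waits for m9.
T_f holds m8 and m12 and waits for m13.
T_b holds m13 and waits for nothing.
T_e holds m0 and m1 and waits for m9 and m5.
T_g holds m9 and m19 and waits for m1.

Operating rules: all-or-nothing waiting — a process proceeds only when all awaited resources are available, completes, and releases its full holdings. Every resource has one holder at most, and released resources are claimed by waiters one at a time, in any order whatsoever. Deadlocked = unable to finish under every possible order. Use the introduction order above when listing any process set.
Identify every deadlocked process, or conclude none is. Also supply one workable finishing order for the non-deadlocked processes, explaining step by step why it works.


Deadlocked set: T_h, T_d, T_e and T_g.
Key observation: the cycle T_h -> T_d -> T_g -> T_e -> T_h can never break — each member waits on the next; no other process is dragged down with it.
A valid finishing order for the others: T_b, T_f, T_i, T_a.
Verifying each step:
  run T_b (it waits on nothing); releases m13
  T_f waits on m13 — all released -> runs and releases m8 and m12
  T_i waits on m8 and m13 — all released -> runs and releases m18 and m4
  run T_a (it waits on nothing); releases m2


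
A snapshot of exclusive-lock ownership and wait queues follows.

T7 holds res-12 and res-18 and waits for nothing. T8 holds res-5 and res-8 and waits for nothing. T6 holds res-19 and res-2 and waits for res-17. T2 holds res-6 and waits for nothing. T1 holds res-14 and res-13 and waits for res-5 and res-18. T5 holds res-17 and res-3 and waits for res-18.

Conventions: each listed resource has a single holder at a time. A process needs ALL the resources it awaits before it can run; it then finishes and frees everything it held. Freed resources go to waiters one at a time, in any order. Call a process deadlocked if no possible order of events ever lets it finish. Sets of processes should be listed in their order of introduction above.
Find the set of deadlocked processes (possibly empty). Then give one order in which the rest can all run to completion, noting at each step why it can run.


No process is deadlocked.
Key observation: every chain of waits terminates; starting from the processes that wait on nothing, all the rest unlock in turn.
One completion order for the rest: T7, T5, T2, T8, T6, T1.
Check, step by step:
  T7 waits on nothing -> runs at once and releases res-12 and res-18
  run T5 (all its waits — res-18 — are resolved); releases res-17 and res-3
  T2 waits on nothing -> runs at once and releases res-6
  T8 waits on nothing -> runs at once and releases res-5 and res-8
  run T6 (all its waits — res-17 — are resolved); releases res-19 and res-2
  run T1 (all its waits — res-5 and res-18 — are resolved); releases res-14 and res-13


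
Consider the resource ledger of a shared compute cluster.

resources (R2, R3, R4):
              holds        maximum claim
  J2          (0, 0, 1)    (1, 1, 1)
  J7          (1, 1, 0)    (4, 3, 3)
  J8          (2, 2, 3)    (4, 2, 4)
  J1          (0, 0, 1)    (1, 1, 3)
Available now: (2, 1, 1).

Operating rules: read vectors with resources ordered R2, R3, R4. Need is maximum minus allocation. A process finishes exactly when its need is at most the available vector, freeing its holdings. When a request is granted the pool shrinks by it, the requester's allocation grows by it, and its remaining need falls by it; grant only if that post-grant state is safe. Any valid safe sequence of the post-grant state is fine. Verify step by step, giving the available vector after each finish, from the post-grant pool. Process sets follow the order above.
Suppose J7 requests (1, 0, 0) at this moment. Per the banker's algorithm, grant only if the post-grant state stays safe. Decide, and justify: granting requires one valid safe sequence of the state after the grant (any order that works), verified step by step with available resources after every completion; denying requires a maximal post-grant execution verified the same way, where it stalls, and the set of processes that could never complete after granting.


DENY — the pretend-granted state is unsafe.
Key observation: once J2, J1 finish, the pool peaks at (1, 1, 3) — and every remaining process still needs more R2 than that.
On the post-grant state, J2, J1 is a maximal run — nothing extends it. Step-by-step check:
  pool = (1, 1, 1)
  J2 needs (1, 1, 0) <= (1, 1, 1) -> finishes; pool += (0, 0, 1) = (1, 1, 2)
  J1 needs (1, 1, 2) <= (1, 1, 2) -> finishes; pool += (0, 0, 1) = (1, 1, 3)
  J7 cannot run: need (2, 2, 3) vs free (1, 1, 3) (insufficient R2 and R3)
  J8 cannot run: need (2, 0, 1) vs free (1, 1, 3) (insufficient R2)
Processes that could never finish after the grant: J7 and J8.


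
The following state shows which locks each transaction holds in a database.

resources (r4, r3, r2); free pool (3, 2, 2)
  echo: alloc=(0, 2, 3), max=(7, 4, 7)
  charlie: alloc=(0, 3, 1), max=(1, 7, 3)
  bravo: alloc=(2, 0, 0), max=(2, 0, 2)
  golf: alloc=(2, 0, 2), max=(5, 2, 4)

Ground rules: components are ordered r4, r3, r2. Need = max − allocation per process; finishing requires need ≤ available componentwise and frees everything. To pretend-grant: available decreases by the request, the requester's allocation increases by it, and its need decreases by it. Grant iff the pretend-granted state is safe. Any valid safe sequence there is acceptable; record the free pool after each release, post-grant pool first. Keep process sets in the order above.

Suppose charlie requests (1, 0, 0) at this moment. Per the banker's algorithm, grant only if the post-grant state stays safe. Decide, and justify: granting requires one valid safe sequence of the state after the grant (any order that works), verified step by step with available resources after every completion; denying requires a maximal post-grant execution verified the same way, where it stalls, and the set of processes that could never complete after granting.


DENY. Granting would leave the state unsafe.
Key observation: after bravo, golf the pool peaks at (6, 2, 4), and each blocked process is short somewhere: echo on r4; charlie on r3.
On the post-grant state, bravo, golf is a maximal run — nothing extends it. Walking it through:
  pool = (2, 2, 2)
  bravo needs (0, 0, 2) <= (2, 2, 2) -> finishes; pool += (2, 0, 0) = (4, 2, 2)
  golf needs (3, 2, 2) <= (4, 2, 2) -> finishes; pool += (2, 0, 2) = (6, 2, 4)
  echo cannot run: need (7, 2, 4) vs free (6, 2, 4) (insufficient r4)
  charlie cannot run: need (0, 4, 2) vs free (6, 2, 4) (insufficient r3)
Post-grant, the permanently blocked set is echo and charlie.


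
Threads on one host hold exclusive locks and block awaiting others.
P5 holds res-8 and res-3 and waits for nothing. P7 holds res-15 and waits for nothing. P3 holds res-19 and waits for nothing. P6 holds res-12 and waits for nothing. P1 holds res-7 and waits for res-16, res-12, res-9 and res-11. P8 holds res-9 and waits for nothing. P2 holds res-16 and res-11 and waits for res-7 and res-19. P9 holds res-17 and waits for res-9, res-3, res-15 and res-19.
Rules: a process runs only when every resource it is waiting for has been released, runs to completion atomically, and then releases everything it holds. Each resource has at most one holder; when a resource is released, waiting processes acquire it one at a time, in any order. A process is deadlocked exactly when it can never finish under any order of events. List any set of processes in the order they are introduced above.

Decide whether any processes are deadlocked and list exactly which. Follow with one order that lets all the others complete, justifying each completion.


The deadlocked set is P1 and P2.
Key observation: the waits loop around P1 -> P2 -> P1 with no way out; no other process is dragged down with it.
The rest can finish in the order P7, P5, P6, P8, P3, P9.
Verifying each step:
  run P7 (it waits on nothing); releases res-15
  run P5 (it waits on nothing); releases res-8 and res-3
  run P6 (it waits on nothing); releases res-12
  run P8 (it waits on nothing); releases res-9
  run P3 (it waits on nothing); releases res-19
  P9 waits on res-9, res-3, res-15 and res-19 — all released -> runs and releases res-17


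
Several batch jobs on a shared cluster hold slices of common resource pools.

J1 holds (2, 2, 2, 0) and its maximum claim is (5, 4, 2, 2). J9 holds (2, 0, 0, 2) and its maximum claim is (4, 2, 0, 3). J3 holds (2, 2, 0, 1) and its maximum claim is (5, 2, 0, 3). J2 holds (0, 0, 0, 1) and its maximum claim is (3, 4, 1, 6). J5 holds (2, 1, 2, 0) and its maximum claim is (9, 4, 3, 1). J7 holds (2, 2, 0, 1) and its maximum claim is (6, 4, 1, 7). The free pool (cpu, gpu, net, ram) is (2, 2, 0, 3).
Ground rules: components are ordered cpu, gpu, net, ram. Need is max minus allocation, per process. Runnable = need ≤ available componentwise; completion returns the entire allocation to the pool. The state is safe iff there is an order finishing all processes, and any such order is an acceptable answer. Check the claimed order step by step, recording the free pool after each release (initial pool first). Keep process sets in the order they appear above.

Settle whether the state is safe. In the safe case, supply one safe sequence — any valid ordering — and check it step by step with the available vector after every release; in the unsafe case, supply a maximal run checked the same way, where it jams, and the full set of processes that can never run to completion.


SAFE — a valid safe sequence is J9, J1, J3, J2, J5, J7.
Key observation: the first exact fit in this order is J9 — it needs (2, 2, 0, 1) with (2, 2, 0, 3) free, meeting a requested resource to the last unit.
Verifying each step:
  pool = (2, 2, 0, 3)
  J9: need (2, 2, 0, 1) fits (2, 2, 0, 3); releases (2, 0, 0, 2), pool now (4, 2, 0, 5)
  J1: need (3, 2, 0, 2) fits (4, 2, 0, 5); releases (2, 2, 2, 0), pool now (6, 4, 2, 5)
  J3: need (3, 0, 0, 2) fits (6, 4, 2, 5); releases (2, 2, 0, 1), pool now (8, 6, 2, 6)
  J2: need (3, 4, 1, 5) fits (8, 6, 2, 6); releases (0, 0, 0, 1), pool now (8, 6, 2, 7)
  J5: need (7, 3, 1, 1) fits (8, 6, 2, 7); releases (2, 1, 2, 0), pool now (10, 7, 4, 7)
  J7: need (4, 2, 1, 6) fits (10, 7, 4, 7); releases (2, 2, 0, 1), pool now (12, 9, 4, 8)


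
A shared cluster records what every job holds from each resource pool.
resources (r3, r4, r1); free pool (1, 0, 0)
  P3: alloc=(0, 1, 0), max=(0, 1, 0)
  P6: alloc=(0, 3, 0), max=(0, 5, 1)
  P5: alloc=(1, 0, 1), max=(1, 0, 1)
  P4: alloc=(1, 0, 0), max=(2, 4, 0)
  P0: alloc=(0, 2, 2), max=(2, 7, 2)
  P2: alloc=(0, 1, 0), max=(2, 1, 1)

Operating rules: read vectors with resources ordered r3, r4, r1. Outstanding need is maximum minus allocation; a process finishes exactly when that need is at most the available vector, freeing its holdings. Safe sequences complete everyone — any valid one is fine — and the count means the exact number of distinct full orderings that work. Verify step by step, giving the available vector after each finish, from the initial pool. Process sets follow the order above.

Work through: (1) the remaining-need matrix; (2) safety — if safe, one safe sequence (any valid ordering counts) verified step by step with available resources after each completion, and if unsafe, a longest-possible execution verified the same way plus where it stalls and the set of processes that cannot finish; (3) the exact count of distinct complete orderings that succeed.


(1) Outstanding need per process (order r3, r4, r1):
  P3: (0, 0, 0)
  P6: (0, 2, 1)
  P5: (0, 0, 0)
  P4: (1, 4, 0)
  P0: (2, 5, 0)
  P2: (2, 0, 1)
(2) SAFE. One safe sequence: P5, P2, P3, P6, P4, P0.
Key observation: at P2 the run first touches a limit — (2, 0, 1) against (2, 0, 1), exact on a resource it actually requests.
Check, step by step:
  pool = (1, 0, 0)
  P5 needs (0, 0, 0) <= (1, 0, 0) -> finishes; pool += (1, 0, 1) = (2, 0, 1)
  P2 needs (2, 0, 1) <= (2, 0, 1) -> finishes; pool += (0, 1, 0) = (2, 1, 1)
  P3 needs (0, 0, 0) <= (2, 1, 1) -> finishes; pool += (0, 1, 0) = (2, 2, 1)
  P6 needs (0, 2, 1) <= (2, 2, 1) -> finishes; pool += (0, 3, 0) = (2, 5, 1)
  P4 needs (1, 4, 0) <= (2, 5, 1) -> finishes; pool += (1, 0, 0) = (3, 5, 1)
  P0 needs (2, 5, 0) <= (3, 5, 1) -> finishes; pool += (0, 2, 2) = (3, 7, 3)
(3) The exact count: 6 of the possible complete orderings are safe sequences.


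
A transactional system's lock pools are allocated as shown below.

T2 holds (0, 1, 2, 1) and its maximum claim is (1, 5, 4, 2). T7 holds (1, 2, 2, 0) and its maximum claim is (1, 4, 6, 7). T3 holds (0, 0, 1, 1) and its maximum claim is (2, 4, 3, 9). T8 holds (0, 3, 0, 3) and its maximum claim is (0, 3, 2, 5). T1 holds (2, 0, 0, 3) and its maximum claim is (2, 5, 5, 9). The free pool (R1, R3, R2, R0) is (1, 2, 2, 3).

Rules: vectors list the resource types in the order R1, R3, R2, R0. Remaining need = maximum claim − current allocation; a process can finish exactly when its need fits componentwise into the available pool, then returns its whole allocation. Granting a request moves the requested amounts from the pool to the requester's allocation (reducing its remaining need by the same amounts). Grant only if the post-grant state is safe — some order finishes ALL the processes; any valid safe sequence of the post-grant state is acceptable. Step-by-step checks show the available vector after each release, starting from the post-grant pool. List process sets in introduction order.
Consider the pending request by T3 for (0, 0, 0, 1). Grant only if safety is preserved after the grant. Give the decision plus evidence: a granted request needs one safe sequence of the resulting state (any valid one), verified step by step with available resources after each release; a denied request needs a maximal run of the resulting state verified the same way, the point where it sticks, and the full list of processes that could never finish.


DENY: after the grant no complete ordering would exist.
Key observation: after T8, T2 the pool peaks at (1, 6, 4, 6), and each blocked process is short somewhere: T7 on R0; T3 on R1, R0; T1 on R2.
On the post-grant state, T8, T2 is a maximal run — nothing extends it. Step-by-step check:
  pool = (1, 2, 2, 2)
  T8 needs (0, 0, 2, 2) <= (1, 2, 2, 2) -> finishes; pool += (0, 3, 0, 3) = (1, 5, 2, 5)
  T2 needs (1, 4, 2, 1) <= (1, 5, 2, 5) -> finishes; pool += (0, 1, 2, 1) = (1, 6, 4, 6)
  blocked: T7 wants (0, 2, 4, 7), pool (1, 6, 4, 6) — not enough R0
  blocked: T3 wants (2, 4, 2, 7), pool (1, 6, 4, 6) — not enough R1 and R0
  blocked: T1 wants (0, 5, 5, 6), pool (1, 6, 4, 6) — not enough R2
Post-grant, the permanently blocked set is T7, T3 and T1.


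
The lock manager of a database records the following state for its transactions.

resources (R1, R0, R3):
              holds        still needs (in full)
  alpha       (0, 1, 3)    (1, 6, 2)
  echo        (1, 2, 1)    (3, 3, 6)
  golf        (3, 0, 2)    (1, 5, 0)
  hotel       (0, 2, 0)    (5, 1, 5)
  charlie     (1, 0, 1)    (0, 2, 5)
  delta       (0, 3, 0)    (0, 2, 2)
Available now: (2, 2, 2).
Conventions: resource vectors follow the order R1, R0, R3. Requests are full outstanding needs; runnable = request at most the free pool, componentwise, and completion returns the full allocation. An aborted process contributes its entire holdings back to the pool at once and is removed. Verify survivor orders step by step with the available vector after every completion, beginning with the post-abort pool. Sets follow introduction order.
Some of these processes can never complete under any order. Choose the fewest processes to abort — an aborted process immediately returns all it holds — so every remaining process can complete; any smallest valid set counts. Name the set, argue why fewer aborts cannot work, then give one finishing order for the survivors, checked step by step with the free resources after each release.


Minimum abort set: echo.
Key observation: no ordering could ever have run alpha before the abort of echo; with (1, 2, 1) back in the pool it fits at step 2.
No smaller set exists: with zero aborts the deadlock remains.
One survivor order: delta, alpha, golf, hotel, charlie. Walking it through (post-abort pool first):
  pool = (3, 4, 3)
  delta needs (0, 2, 2) <= (3, 4, 3) -> finishes; pool += (0, 3, 0) = (3, 7, 3)
  alpha needs (1, 6, 2) <= (3, 7, 3) -> finishes; pool += (0, 1, 3) = (3, 8, 6)
  golf needs (1, 5, 0) <= (3, 8, 6) -> finishes; pool += (3, 0, 2) = (6, 8, 8)
  hotel needs (5, 1, 5) <= (6, 8, 8) -> finishes; pool += (0, 2, 0) = (6, 10, 8)
  charlie needs (0, 2, 5) <= (6, 10, 8) -> finishes; pool += (1, 0, 1) = (7, 10, 9)


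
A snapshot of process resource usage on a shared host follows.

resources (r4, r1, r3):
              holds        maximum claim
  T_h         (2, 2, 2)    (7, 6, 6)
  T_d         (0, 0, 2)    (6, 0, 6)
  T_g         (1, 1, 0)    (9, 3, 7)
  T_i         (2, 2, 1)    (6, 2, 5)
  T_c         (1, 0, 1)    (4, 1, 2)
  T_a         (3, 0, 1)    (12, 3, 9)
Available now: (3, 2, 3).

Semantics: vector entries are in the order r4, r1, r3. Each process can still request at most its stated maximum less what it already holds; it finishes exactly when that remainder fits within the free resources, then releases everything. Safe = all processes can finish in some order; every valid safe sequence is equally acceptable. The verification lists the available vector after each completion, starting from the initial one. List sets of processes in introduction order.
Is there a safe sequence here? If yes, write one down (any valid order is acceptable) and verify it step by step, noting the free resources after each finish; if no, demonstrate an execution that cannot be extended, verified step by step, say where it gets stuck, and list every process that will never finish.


SAFE. One safe sequence: T_c, T_i, T_h, T_d, T_g, T_a.
Key observation: reading the order forward, T_c is the first process whose need (3, 1, 1) meets the free pool (3, 2, 3) exactly on a resource it requests.
Step-by-step check:
  pool = (3, 2, 3)
  run T_c (needs (3, 1, 1), free (3, 2, 3)); after release of (1, 0, 1) the pool is (4, 2, 4)
  run T_i (needs (4, 0, 4), free (4, 2, 4)); after release of (2, 2, 1) the pool is (6, 4, 5)
  run T_h (needs (5, 4, 4), free (6, 4, 5)); after release of (2, 2, 2) the pool is (8, 6, 7)
  run T_d (needs (6, 0, 4), free (8, 6, 7)); after release of (0, 0, 2) the pool is (8, 6, 9)
  run T_g (needs (8, 2, 7), free (8, 6, 9)); after release of (1, 1, 0) the pool is (9, 7, 9)
  run T_a (needs (9, 3, 8), free (9, 7, 9)); after release of (3, 0, 1) the pool is (12, 7, 10)


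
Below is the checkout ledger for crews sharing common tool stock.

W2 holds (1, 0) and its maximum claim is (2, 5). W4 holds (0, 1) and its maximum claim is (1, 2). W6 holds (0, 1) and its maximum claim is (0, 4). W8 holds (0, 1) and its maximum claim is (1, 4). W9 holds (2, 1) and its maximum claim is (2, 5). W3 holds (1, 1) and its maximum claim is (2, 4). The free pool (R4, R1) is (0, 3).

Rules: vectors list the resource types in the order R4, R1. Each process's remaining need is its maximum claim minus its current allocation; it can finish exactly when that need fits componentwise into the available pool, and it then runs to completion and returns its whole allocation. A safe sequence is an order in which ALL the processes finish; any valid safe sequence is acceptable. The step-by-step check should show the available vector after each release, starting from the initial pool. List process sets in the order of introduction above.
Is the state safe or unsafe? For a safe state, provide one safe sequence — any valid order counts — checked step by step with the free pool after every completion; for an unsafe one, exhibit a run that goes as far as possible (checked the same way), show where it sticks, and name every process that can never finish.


SAFE. One safe sequence: W6, W9, W2, W8, W4, W3.
Key observation: W6 marks the first exact bind of the order: its need (0, 3) fits the free (0, 3) with zero slack on a requested resource.
Check, step by step:
  pool = (0, 3)
  run W6 (needs (0, 3), free (0, 3)); after release of (0, 1) the pool is (0, 4)
  run W9 (needs (0, 4), free (0, 4)); after release of (2, 1) the pool is (2, 5)
  run W2 (needs (1, 5), free (2, 5)); after release of (1, 0) the pool is (3, 5)
  run W8 (needs (1, 3), free (3, 5)); after release of (0, 1) the pool is (3, 6)
  run W4 (needs (1, 1), free (3, 6)); after release of (0, 1) the pool is (3, 7)
  run W3 (needs (1, 3), free (3, 7)); after release of (1, 1) the pool is (4, 8)


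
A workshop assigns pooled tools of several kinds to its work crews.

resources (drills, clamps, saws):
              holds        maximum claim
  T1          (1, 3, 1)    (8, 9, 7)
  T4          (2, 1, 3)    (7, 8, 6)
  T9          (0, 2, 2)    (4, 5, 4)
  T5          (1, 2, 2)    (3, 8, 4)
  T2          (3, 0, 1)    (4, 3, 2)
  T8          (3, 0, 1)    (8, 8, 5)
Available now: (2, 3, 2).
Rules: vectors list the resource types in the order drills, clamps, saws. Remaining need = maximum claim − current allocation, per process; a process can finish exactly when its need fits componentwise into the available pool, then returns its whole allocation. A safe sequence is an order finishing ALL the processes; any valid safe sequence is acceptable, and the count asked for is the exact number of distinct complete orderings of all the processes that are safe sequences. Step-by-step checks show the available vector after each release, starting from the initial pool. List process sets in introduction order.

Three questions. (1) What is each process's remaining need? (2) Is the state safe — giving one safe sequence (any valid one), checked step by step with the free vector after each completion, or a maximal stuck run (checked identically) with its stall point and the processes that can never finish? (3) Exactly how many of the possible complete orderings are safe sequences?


(1) Remaining need (order drills, clamps, saws):
  T1: (7, 6, 6)
  T4: (5, 7, 3)
  T9: (4, 3, 2)
  T5: (2, 6, 2)
  T2: (1, 3, 1)
  T8: (5, 8, 4)
(2) The state is UNSAFE.
Key observation: even finishing T2, T9 leaves just (5, 5, 5) free — too little clamps for any of the remaining processes.
Going as far as possible: T2, T9; after that, nothing fits. Verifying each step:
  pool = (2, 3, 2)
  run T2 (needs (1, 3, 1), free (2, 3, 2)); after release of (3, 0, 1) the pool is (5, 3, 3)
  run T9 (needs (4, 3, 2), free (5, 3, 3)); after release of (0, 2, 2) the pool is (5, 5, 5)
  T1 still needs (7, 6, 6) but only (5, 5, 5) is free — short on drills, clamps and saws
  T4 still needs (5, 7, 3) but only (5, 5, 5) is free — short on clamps
  T5 still needs (2, 6, 2) but only (5, 5, 5) is free — short on clamps
  T8 still needs (5, 8, 4) but only (5, 5, 5) is free — short on clamps
Permanently blocked: T1, T4, T5 and T8.
(3) The exact count: 0 of the possible complete orderings are safe sequences.


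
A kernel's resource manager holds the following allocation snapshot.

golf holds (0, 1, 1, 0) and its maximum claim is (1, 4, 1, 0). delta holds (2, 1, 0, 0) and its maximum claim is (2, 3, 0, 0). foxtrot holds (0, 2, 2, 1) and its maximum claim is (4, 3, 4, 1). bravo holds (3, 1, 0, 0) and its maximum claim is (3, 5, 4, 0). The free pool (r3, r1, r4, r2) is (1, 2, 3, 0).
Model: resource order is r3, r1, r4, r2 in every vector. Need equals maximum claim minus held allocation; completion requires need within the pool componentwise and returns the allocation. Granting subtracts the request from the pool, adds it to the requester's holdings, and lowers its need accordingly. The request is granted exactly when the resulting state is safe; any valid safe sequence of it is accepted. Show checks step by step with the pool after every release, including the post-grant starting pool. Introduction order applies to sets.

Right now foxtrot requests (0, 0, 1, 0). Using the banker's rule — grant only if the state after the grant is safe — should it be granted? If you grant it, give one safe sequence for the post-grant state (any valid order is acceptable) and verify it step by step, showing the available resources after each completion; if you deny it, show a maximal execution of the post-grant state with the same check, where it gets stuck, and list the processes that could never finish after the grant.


DENY: after the grant no complete ordering would exist.
Key observation: after delta, golf the pool peaks at (3, 4, 3, 0), and each blocked process is short somewhere: foxtrot on r3; bravo on r4.
Pretend the grant happened; the run delta, golf goes as far as possible. Walking it through:
  pool = (1, 2, 2, 0)
  delta: need (0, 2, 0, 0) fits (1, 2, 2, 0); releases (2, 1, 0, 0), pool now (3, 3, 2, 0)
  golf: need (1, 3, 0, 0) fits (3, 3, 2, 0); releases (0, 1, 1, 0), pool now (3, 4, 3, 0)
  blocked: foxtrot wants (4, 1, 1, 0), pool (3, 4, 3, 0) — not enough r3
  blocked: bravo wants (0, 4, 4, 0), pool (3, 4, 3, 0) — not enough r4
Had the request been granted, foxtrot and bravo could never finish.


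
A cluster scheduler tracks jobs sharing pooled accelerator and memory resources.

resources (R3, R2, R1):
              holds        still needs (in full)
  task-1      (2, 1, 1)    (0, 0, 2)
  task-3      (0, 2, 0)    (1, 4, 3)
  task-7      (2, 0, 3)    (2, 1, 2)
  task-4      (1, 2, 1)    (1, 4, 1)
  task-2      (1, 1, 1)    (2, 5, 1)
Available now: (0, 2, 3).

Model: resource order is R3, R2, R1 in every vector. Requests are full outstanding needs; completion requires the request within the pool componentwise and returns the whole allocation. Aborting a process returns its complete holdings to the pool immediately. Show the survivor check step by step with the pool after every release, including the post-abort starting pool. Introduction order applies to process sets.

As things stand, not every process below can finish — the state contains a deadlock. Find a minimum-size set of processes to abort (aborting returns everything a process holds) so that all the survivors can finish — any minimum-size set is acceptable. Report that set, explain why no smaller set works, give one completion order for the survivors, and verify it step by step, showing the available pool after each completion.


The answer: abort task-2.
Key observation: the returned (1, 1, 1) from task-2 is what brings task-3 — unrunnable before, under any order — into play at step 2.
Minimality: the empty abort set fails — the state is deadlocked as it stands.
One survivor order: task-1, task-3, task-4, task-7. Verifying each step (post-abort pool first):
  pool = (1, 3, 4)
  run task-1 (needs (0, 0, 2), free (1, 3, 4)); after release of (2, 1, 1) the pool is (3, 4, 5)
  run task-3 (needs (1, 4, 3), free (3, 4, 5)); after release of (0, 2, 0) the pool is (3, 6, 5)
  run task-4 (needs (1, 4, 1), free (3, 6, 5)); after release of (1, 2, 1) the pool is (4, 8, 6)
  run task-7 (needs (2, 1, 2), free (4, 8, 6)); after release of (2, 0, 3) the pool is (6, 8, 9)


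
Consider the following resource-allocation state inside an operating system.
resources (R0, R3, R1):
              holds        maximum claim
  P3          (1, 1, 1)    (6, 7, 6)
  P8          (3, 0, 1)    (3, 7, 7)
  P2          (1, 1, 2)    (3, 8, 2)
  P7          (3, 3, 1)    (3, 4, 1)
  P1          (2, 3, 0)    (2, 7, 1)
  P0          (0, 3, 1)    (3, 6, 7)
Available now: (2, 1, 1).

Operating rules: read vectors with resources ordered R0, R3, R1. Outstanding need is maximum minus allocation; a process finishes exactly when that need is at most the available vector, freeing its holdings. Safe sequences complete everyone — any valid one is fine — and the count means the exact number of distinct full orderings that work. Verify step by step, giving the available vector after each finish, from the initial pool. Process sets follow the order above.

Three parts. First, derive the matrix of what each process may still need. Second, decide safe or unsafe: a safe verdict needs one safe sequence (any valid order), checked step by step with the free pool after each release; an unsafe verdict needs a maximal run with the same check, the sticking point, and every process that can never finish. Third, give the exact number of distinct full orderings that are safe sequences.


(1) Remaining need (order R0, R3, R1):
  P3: (5, 6, 5)
  P8: (0, 7, 6)
  P2: (2, 7, 0)
  P7: (0, 1, 0)
  P1: (0, 4, 1)
  P0: (3, 3, 6)
(2) UNSAFE.
Key observation: after P7, P1, P2 complete, (8, 8, 4) is the best the pool ever gets, yet each leftover process wants more R1.
The run P7, P1, P2 cannot be extended any further. Check, step by step:
  pool = (2, 1, 1)
  P7 needs (0, 1, 0) <= (2, 1, 1) -> finishes; pool += (3, 3, 1) = (5, 4, 2)
  P1 needs (0, 4, 1) <= (5, 4, 2) -> finishes; pool += (2, 3, 0) = (7, 7, 2)
  P2 needs (2, 7, 0) <= (7, 7, 2) -> finishes; pool += (1, 1, 2) = (8, 8, 4)
  blocked: P3 wants (5, 6, 5), pool (8, 8, 4) — not enough R1
  blocked: P8 wants (0, 7, 6), pool (8, 8, 4) — not enough R1
  blocked: P0 wants (3, 3, 6), pool (8, 8, 4) — not enough R1
Never able to finish: P3, P8 and P0.
(3) Precisely 0 of the possible complete orderings are safe sequences.
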